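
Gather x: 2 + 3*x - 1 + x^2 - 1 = x^2 + 3*x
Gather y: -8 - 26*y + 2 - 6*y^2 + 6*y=-6*y^2 - 20*y - 6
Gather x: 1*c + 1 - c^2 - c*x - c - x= -c^2 + x*(-c - 1) + 1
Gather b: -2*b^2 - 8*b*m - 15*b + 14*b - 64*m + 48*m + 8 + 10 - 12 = -2*b^2 + b*(-8*m - 1) - 16*m + 6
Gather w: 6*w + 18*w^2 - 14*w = 18*w^2 - 8*w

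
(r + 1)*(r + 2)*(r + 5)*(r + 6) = r^4 + 14*r^3 + 65*r^2 + 112*r + 60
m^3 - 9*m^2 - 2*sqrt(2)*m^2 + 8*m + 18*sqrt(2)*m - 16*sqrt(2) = (m - 8)*(m - 1)*(m - 2*sqrt(2))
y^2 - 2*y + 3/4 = (y - 3/2)*(y - 1/2)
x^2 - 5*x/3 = x*(x - 5/3)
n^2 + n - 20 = (n - 4)*(n + 5)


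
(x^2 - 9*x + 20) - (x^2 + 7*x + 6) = 14 - 16*x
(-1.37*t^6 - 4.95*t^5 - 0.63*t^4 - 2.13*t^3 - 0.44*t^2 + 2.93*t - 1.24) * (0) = 0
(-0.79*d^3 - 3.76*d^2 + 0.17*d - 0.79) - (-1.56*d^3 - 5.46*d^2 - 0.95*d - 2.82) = 0.77*d^3 + 1.7*d^2 + 1.12*d + 2.03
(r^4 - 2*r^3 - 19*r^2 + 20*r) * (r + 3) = r^5 + r^4 - 25*r^3 - 37*r^2 + 60*r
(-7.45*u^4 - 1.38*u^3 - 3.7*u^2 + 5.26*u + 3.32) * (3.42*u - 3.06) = -25.479*u^5 + 18.0774*u^4 - 8.4312*u^3 + 29.3112*u^2 - 4.7412*u - 10.1592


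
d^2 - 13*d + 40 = (d - 8)*(d - 5)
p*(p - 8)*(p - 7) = p^3 - 15*p^2 + 56*p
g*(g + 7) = g^2 + 7*g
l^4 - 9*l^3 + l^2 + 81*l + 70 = (l - 7)*(l - 5)*(l + 1)*(l + 2)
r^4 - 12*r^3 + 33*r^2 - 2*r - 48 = (r - 8)*(r - 3)*(r - 2)*(r + 1)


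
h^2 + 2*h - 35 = (h - 5)*(h + 7)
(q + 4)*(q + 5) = q^2 + 9*q + 20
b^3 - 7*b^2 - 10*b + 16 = (b - 8)*(b - 1)*(b + 2)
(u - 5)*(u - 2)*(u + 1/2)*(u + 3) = u^4 - 7*u^3/2 - 13*u^2 + 49*u/2 + 15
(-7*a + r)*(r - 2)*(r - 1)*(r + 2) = -7*a*r^3 + 7*a*r^2 + 28*a*r - 28*a + r^4 - r^3 - 4*r^2 + 4*r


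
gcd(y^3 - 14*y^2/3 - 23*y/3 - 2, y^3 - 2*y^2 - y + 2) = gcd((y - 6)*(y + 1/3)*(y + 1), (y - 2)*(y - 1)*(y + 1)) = y + 1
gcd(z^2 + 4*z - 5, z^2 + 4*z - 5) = z^2 + 4*z - 5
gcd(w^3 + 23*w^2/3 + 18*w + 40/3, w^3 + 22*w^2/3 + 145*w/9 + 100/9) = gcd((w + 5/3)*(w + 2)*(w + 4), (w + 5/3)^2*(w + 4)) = w^2 + 17*w/3 + 20/3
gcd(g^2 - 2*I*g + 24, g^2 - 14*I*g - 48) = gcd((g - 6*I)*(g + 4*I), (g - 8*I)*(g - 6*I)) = g - 6*I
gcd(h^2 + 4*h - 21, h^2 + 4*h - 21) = h^2 + 4*h - 21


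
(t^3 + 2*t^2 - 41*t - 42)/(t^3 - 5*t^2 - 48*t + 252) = (t + 1)/(t - 6)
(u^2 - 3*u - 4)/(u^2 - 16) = (u + 1)/(u + 4)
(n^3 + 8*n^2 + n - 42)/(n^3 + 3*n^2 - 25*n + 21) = (n^2 + n - 6)/(n^2 - 4*n + 3)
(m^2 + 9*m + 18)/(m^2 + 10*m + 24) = (m + 3)/(m + 4)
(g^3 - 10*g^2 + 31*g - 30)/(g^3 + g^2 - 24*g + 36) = (g - 5)/(g + 6)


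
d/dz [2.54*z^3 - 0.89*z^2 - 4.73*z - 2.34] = 7.62*z^2 - 1.78*z - 4.73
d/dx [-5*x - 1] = -5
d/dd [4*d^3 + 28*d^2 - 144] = 4*d*(3*d + 14)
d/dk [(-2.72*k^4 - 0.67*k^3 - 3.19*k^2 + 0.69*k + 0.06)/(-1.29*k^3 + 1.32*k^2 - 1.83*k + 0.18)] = (3.5088*k^6 - 7.1808*k^5 + 9.9333*k^4 + 2.274*k^3 + 4.7973*k^2 - 1.3068*k + 0.234)/(1.6641*k^6 - 3.4056*k^5 + 6.4638*k^4 - 5.2956*k^3 + 3.8241*k^2 - 0.6588*k + 0.0324)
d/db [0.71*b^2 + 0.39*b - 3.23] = 1.42*b + 0.39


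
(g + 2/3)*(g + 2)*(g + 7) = g^3 + 29*g^2/3 + 20*g + 28/3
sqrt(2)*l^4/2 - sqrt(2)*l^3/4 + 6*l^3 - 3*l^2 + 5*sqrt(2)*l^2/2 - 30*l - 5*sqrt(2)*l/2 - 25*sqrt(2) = (l - 5/2)*(l + sqrt(2))*(l + 5*sqrt(2))*(sqrt(2)*l/2 + sqrt(2))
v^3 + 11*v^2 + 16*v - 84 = (v - 2)*(v + 6)*(v + 7)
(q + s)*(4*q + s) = 4*q^2 + 5*q*s + s^2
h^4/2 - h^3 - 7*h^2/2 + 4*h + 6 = (h/2 + 1/2)*(h - 3)*(h - 2)*(h + 2)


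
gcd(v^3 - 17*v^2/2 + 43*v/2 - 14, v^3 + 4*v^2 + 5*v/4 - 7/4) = 1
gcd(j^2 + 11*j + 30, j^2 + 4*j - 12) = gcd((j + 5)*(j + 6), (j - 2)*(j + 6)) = j + 6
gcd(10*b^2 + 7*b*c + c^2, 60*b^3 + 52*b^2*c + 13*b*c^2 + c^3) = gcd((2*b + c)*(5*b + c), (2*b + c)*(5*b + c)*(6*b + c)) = 10*b^2 + 7*b*c + c^2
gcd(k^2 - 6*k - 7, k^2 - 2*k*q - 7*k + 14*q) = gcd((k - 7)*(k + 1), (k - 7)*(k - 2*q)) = k - 7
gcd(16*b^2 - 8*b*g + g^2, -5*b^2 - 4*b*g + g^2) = 1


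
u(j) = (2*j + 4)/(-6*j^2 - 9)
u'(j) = 12*j*(2*j + 4)/(-6*j^2 - 9)^2 + 2/(-6*j^2 - 9)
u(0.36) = -0.48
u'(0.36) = 0.01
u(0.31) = -0.48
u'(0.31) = -0.02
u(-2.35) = 0.02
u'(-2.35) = -0.04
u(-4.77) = 0.04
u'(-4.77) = 0.00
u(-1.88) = -0.01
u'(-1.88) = -0.07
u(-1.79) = -0.01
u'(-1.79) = -0.08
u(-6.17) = 0.04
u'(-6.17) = 0.00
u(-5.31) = 0.04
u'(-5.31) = 0.00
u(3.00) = -0.16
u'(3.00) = 0.06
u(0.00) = -0.44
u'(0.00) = -0.22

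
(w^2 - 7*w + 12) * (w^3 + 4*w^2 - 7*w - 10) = w^5 - 3*w^4 - 23*w^3 + 87*w^2 - 14*w - 120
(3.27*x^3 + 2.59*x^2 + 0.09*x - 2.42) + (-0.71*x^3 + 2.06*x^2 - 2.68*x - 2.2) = 2.56*x^3 + 4.65*x^2 - 2.59*x - 4.62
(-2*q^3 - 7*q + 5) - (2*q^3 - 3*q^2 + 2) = -4*q^3 + 3*q^2 - 7*q + 3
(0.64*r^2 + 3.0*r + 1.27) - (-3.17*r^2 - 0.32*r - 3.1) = 3.81*r^2 + 3.32*r + 4.37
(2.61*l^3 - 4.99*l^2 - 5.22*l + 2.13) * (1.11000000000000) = 2.8971*l^3 - 5.5389*l^2 - 5.7942*l + 2.3643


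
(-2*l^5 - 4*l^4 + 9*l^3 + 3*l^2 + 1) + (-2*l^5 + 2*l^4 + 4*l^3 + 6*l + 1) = -4*l^5 - 2*l^4 + 13*l^3 + 3*l^2 + 6*l + 2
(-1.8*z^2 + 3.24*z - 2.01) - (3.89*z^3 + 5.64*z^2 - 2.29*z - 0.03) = -3.89*z^3 - 7.44*z^2 + 5.53*z - 1.98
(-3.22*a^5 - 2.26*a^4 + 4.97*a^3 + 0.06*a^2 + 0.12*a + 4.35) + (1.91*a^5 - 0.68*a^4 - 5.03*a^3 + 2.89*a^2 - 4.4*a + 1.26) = -1.31*a^5 - 2.94*a^4 - 0.0600000000000005*a^3 + 2.95*a^2 - 4.28*a + 5.61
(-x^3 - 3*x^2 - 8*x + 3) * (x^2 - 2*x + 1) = -x^5 - x^4 - 3*x^3 + 16*x^2 - 14*x + 3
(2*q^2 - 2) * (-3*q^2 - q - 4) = -6*q^4 - 2*q^3 - 2*q^2 + 2*q + 8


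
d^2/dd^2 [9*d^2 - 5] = 18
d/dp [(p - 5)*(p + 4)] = 2*p - 1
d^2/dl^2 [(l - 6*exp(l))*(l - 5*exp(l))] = -11*l*exp(l) + 120*exp(2*l) - 22*exp(l) + 2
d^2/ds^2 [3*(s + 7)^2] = 6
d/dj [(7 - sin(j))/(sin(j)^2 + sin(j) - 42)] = (sin(j)^2 - 14*sin(j) + 35)*cos(j)/(sin(j)^2 + sin(j) - 42)^2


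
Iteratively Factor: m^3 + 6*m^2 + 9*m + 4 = (m + 4)*(m^2 + 2*m + 1) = (m + 1)*(m + 4)*(m + 1)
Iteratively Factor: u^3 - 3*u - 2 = (u + 1)*(u^2 - u - 2) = (u - 2)*(u + 1)*(u + 1)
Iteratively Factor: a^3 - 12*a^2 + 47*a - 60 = (a - 3)*(a^2 - 9*a + 20) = (a - 5)*(a - 3)*(a - 4)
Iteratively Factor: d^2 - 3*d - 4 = (d - 4)*(d + 1)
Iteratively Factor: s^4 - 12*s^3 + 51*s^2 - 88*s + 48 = (s - 1)*(s^3 - 11*s^2 + 40*s - 48) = (s - 4)*(s - 1)*(s^2 - 7*s + 12) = (s - 4)*(s - 3)*(s - 1)*(s - 4)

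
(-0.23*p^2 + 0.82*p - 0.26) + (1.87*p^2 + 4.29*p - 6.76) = 1.64*p^2 + 5.11*p - 7.02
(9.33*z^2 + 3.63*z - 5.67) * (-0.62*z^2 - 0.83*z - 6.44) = -5.7846*z^4 - 9.9945*z^3 - 59.5827*z^2 - 18.6711*z + 36.5148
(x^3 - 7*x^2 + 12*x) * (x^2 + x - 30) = x^5 - 6*x^4 - 25*x^3 + 222*x^2 - 360*x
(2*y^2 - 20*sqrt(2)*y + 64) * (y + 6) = 2*y^3 - 20*sqrt(2)*y^2 + 12*y^2 - 120*sqrt(2)*y + 64*y + 384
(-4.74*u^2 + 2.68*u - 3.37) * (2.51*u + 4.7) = -11.8974*u^3 - 15.5512*u^2 + 4.1373*u - 15.839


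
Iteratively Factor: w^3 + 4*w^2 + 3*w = (w + 1)*(w^2 + 3*w) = (w + 1)*(w + 3)*(w)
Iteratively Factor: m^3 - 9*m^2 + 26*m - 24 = (m - 2)*(m^2 - 7*m + 12) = (m - 4)*(m - 2)*(m - 3)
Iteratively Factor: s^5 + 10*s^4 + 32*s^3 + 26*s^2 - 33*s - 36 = (s + 1)*(s^4 + 9*s^3 + 23*s^2 + 3*s - 36) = (s - 1)*(s + 1)*(s^3 + 10*s^2 + 33*s + 36) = (s - 1)*(s + 1)*(s + 3)*(s^2 + 7*s + 12) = (s - 1)*(s + 1)*(s + 3)*(s + 4)*(s + 3)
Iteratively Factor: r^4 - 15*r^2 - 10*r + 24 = (r + 2)*(r^3 - 2*r^2 - 11*r + 12) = (r + 2)*(r + 3)*(r^2 - 5*r + 4) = (r - 4)*(r + 2)*(r + 3)*(r - 1)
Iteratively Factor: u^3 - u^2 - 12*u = (u)*(u^2 - u - 12) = u*(u + 3)*(u - 4)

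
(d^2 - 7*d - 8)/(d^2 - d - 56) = (d + 1)/(d + 7)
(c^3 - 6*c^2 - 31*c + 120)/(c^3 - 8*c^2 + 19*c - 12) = (c^2 - 3*c - 40)/(c^2 - 5*c + 4)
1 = 1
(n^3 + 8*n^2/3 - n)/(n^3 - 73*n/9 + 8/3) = 3*n/(3*n - 8)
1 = 1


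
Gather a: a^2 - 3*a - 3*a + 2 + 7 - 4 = a^2 - 6*a + 5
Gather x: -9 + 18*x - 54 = 18*x - 63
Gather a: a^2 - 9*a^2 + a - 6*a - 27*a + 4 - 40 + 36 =-8*a^2 - 32*a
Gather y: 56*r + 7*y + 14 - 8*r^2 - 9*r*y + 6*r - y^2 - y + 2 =-8*r^2 + 62*r - y^2 + y*(6 - 9*r) + 16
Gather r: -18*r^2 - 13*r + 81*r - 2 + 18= -18*r^2 + 68*r + 16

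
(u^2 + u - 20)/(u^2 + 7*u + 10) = (u - 4)/(u + 2)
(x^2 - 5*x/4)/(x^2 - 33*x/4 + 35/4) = x/(x - 7)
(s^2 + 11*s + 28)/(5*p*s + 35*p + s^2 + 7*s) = (s + 4)/(5*p + s)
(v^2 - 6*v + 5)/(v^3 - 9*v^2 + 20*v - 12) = (v - 5)/(v^2 - 8*v + 12)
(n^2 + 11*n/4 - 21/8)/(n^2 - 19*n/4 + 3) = (n + 7/2)/(n - 4)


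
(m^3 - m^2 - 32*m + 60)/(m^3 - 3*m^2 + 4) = (m^2 + m - 30)/(m^2 - m - 2)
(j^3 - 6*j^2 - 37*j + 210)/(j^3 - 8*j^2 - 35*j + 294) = (j - 5)/(j - 7)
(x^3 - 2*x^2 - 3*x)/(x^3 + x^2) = (x - 3)/x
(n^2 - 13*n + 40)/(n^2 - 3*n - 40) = (n - 5)/(n + 5)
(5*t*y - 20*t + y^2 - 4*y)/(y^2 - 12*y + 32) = (5*t + y)/(y - 8)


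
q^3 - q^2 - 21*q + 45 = (q - 3)^2*(q + 5)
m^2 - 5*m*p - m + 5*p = (m - 1)*(m - 5*p)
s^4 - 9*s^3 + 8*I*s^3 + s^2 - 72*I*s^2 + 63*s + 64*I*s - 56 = (s - 8)*(s - 1)*(s + I)*(s + 7*I)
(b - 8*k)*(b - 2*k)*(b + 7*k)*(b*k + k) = b^4*k - 3*b^3*k^2 + b^3*k - 54*b^2*k^3 - 3*b^2*k^2 + 112*b*k^4 - 54*b*k^3 + 112*k^4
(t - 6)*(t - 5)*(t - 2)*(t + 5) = t^4 - 8*t^3 - 13*t^2 + 200*t - 300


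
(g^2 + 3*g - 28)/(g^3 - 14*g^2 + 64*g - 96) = (g + 7)/(g^2 - 10*g + 24)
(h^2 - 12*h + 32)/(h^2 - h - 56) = (h - 4)/(h + 7)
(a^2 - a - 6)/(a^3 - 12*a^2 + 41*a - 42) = (a + 2)/(a^2 - 9*a + 14)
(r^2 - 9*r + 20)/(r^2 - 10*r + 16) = (r^2 - 9*r + 20)/(r^2 - 10*r + 16)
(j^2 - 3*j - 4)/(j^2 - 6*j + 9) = (j^2 - 3*j - 4)/(j^2 - 6*j + 9)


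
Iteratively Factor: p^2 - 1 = (p + 1)*(p - 1)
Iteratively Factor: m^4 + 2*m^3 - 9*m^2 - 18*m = (m - 3)*(m^3 + 5*m^2 + 6*m) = m*(m - 3)*(m^2 + 5*m + 6) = m*(m - 3)*(m + 2)*(m + 3)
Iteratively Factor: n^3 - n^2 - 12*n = (n - 4)*(n^2 + 3*n) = (n - 4)*(n + 3)*(n)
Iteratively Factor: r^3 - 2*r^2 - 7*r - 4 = (r + 1)*(r^2 - 3*r - 4) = (r + 1)^2*(r - 4)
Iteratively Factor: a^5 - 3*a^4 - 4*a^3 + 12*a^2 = (a - 3)*(a^4 - 4*a^2) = a*(a - 3)*(a^3 - 4*a) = a^2*(a - 3)*(a^2 - 4) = a^2*(a - 3)*(a - 2)*(a + 2)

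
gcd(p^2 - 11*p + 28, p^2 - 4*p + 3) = 1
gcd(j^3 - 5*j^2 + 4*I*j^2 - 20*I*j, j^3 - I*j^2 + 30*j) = j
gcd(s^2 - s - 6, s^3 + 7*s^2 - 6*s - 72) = s - 3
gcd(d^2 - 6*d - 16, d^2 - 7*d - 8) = d - 8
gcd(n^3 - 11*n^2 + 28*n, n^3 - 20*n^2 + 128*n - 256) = n - 4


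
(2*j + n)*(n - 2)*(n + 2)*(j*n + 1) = 2*j^2*n^3 - 8*j^2*n + j*n^4 - 2*j*n^2 - 8*j + n^3 - 4*n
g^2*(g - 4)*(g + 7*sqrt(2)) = g^4 - 4*g^3 + 7*sqrt(2)*g^3 - 28*sqrt(2)*g^2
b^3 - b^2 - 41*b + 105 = (b - 5)*(b - 3)*(b + 7)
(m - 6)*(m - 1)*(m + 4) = m^3 - 3*m^2 - 22*m + 24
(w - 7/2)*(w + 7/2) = w^2 - 49/4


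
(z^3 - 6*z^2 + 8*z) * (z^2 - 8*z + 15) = z^5 - 14*z^4 + 71*z^3 - 154*z^2 + 120*z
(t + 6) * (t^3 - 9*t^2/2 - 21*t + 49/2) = t^4 + 3*t^3/2 - 48*t^2 - 203*t/2 + 147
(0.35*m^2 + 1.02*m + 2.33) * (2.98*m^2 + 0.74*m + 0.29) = 1.043*m^4 + 3.2986*m^3 + 7.7997*m^2 + 2.02*m + 0.6757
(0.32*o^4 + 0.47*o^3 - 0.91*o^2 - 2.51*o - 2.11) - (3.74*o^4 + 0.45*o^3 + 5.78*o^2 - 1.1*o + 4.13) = -3.42*o^4 + 0.02*o^3 - 6.69*o^2 - 1.41*o - 6.24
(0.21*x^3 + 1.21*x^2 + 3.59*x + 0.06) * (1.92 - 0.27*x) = -0.0567*x^4 + 0.0765*x^3 + 1.3539*x^2 + 6.8766*x + 0.1152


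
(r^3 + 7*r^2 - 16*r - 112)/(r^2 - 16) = r + 7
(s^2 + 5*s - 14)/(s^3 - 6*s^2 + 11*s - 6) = (s + 7)/(s^2 - 4*s + 3)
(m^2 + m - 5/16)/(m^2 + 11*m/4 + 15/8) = (4*m - 1)/(2*(2*m + 3))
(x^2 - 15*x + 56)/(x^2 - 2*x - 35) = (x - 8)/(x + 5)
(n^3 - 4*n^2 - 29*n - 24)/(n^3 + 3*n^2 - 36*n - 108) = (n^2 - 7*n - 8)/(n^2 - 36)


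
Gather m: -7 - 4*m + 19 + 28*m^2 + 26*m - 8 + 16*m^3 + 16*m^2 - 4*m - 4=16*m^3 + 44*m^2 + 18*m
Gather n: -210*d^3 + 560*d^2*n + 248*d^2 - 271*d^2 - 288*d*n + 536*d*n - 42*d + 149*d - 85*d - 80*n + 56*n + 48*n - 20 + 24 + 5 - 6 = -210*d^3 - 23*d^2 + 22*d + n*(560*d^2 + 248*d + 24) + 3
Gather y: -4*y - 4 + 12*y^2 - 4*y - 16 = 12*y^2 - 8*y - 20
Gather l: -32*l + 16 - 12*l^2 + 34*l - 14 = -12*l^2 + 2*l + 2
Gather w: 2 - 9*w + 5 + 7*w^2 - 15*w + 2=7*w^2 - 24*w + 9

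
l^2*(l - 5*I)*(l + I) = l^4 - 4*I*l^3 + 5*l^2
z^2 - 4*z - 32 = (z - 8)*(z + 4)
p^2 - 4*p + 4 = (p - 2)^2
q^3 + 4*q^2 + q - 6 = (q - 1)*(q + 2)*(q + 3)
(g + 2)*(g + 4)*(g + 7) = g^3 + 13*g^2 + 50*g + 56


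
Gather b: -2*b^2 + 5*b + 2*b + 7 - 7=-2*b^2 + 7*b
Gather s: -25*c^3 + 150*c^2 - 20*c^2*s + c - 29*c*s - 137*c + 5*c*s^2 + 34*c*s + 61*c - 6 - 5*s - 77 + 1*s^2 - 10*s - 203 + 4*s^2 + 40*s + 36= -25*c^3 + 150*c^2 - 75*c + s^2*(5*c + 5) + s*(-20*c^2 + 5*c + 25) - 250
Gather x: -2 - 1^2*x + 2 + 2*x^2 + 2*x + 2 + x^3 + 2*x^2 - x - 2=x^3 + 4*x^2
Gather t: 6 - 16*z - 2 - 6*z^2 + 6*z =-6*z^2 - 10*z + 4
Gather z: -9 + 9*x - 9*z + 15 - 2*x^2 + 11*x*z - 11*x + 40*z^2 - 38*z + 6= -2*x^2 - 2*x + 40*z^2 + z*(11*x - 47) + 12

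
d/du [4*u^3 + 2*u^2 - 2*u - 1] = 12*u^2 + 4*u - 2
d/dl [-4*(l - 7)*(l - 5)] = 48 - 8*l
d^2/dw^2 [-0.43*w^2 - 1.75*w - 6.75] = -0.860000000000000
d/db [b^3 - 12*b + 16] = 3*b^2 - 12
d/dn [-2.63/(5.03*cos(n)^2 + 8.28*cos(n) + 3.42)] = -(26.4578*cos(n) + 21.7764)*sin(n)/(5.03*cos(n)^2 + 8.28*cos(n) + 3.42)^2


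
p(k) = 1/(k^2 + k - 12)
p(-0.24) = -0.08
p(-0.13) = -0.08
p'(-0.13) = -0.01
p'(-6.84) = 0.02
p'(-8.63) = 0.01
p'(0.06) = -0.01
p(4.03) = 0.12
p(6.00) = 0.03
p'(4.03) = -0.13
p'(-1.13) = 0.01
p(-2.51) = -0.12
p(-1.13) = -0.08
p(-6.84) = 0.04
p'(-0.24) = -0.00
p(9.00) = 0.01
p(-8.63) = 0.02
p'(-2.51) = 0.06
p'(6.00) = -0.01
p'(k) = (-2*k - 1)/(k^2 + k - 12)^2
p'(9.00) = 0.00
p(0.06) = -0.08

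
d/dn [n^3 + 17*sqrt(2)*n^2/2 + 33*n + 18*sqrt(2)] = 3*n^2 + 17*sqrt(2)*n + 33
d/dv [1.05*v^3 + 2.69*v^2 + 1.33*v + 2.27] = 3.15*v^2 + 5.38*v + 1.33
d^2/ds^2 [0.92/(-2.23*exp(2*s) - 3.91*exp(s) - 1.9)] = (-0.92*(4.46*exp(s) + 3.91)*(8.92*exp(s) + 7.82)*exp(s) + (8.2064*exp(s) + 3.5972)*(2.23*exp(2*s) + 3.91*exp(s) + 1.9))*exp(s)/(2.23*exp(2*s) + 3.91*exp(s) + 1.9)^3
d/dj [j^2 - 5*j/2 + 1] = 2*j - 5/2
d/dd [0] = 0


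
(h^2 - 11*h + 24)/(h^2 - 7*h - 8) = (h - 3)/(h + 1)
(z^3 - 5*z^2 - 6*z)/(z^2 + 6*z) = (z^2 - 5*z - 6)/(z + 6)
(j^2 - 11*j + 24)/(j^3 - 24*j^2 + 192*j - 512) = (j - 3)/(j^2 - 16*j + 64)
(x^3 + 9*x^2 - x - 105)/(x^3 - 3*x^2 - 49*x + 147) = (x + 5)/(x - 7)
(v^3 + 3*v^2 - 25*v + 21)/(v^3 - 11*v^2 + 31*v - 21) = (v + 7)/(v - 7)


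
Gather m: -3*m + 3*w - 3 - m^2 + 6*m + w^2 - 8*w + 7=-m^2 + 3*m + w^2 - 5*w + 4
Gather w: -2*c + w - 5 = -2*c + w - 5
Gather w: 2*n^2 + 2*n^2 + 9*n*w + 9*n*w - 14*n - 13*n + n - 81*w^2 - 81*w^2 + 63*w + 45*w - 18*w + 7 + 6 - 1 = 4*n^2 - 26*n - 162*w^2 + w*(18*n + 90) + 12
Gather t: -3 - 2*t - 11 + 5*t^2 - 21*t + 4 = 5*t^2 - 23*t - 10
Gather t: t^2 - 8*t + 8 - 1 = t^2 - 8*t + 7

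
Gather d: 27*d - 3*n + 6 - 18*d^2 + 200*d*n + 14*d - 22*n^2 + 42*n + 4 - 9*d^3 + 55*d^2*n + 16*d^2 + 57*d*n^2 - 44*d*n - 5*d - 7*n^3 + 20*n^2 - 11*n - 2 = -9*d^3 + d^2*(55*n - 2) + d*(57*n^2 + 156*n + 36) - 7*n^3 - 2*n^2 + 28*n + 8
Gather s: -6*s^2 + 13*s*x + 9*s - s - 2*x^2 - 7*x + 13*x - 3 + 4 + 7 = -6*s^2 + s*(13*x + 8) - 2*x^2 + 6*x + 8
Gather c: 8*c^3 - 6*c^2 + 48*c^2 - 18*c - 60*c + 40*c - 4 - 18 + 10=8*c^3 + 42*c^2 - 38*c - 12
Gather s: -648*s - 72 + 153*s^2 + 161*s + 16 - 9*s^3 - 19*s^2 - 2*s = -9*s^3 + 134*s^2 - 489*s - 56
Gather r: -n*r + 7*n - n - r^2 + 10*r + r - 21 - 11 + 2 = 6*n - r^2 + r*(11 - n) - 30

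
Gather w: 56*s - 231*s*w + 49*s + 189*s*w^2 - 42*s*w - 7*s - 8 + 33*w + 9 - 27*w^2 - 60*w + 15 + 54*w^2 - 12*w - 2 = 98*s + w^2*(189*s + 27) + w*(-273*s - 39) + 14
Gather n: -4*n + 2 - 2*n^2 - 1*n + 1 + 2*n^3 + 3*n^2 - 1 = 2*n^3 + n^2 - 5*n + 2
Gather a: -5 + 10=5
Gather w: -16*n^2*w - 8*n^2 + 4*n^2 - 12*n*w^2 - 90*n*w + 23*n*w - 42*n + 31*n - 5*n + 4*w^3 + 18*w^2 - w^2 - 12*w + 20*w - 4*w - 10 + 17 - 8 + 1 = -4*n^2 - 16*n + 4*w^3 + w^2*(17 - 12*n) + w*(-16*n^2 - 67*n + 4)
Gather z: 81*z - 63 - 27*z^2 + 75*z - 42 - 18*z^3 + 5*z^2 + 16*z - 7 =-18*z^3 - 22*z^2 + 172*z - 112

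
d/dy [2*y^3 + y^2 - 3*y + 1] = 6*y^2 + 2*y - 3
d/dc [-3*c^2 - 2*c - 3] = -6*c - 2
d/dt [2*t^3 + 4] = 6*t^2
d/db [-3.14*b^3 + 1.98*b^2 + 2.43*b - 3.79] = -9.42*b^2 + 3.96*b + 2.43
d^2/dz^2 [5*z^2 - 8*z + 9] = 10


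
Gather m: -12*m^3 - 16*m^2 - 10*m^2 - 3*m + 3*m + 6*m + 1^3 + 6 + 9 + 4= -12*m^3 - 26*m^2 + 6*m + 20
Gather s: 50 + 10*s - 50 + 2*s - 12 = 12*s - 12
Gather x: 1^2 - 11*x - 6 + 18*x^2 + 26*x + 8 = 18*x^2 + 15*x + 3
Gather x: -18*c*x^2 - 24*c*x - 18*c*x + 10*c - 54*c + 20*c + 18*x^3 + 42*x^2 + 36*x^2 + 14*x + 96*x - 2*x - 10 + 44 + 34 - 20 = -24*c + 18*x^3 + x^2*(78 - 18*c) + x*(108 - 42*c) + 48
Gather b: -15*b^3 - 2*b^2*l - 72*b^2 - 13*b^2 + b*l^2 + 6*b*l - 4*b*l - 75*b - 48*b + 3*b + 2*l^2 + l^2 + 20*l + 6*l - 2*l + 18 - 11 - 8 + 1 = -15*b^3 + b^2*(-2*l - 85) + b*(l^2 + 2*l - 120) + 3*l^2 + 24*l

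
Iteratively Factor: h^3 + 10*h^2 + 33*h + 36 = (h + 3)*(h^2 + 7*h + 12) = (h + 3)*(h + 4)*(h + 3)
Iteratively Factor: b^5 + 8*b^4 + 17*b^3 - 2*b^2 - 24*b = (b + 2)*(b^4 + 6*b^3 + 5*b^2 - 12*b) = (b - 1)*(b + 2)*(b^3 + 7*b^2 + 12*b) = (b - 1)*(b + 2)*(b + 3)*(b^2 + 4*b) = b*(b - 1)*(b + 2)*(b + 3)*(b + 4)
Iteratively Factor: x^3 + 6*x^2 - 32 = (x - 2)*(x^2 + 8*x + 16) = (x - 2)*(x + 4)*(x + 4)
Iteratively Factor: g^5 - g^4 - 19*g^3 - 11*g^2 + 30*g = (g)*(g^4 - g^3 - 19*g^2 - 11*g + 30) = g*(g + 3)*(g^3 - 4*g^2 - 7*g + 10) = g*(g - 1)*(g + 3)*(g^2 - 3*g - 10) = g*(g - 5)*(g - 1)*(g + 3)*(g + 2)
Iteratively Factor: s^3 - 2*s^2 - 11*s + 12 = (s - 1)*(s^2 - s - 12) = (s - 1)*(s + 3)*(s - 4)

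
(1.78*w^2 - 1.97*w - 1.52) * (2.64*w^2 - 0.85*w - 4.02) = 4.6992*w^4 - 6.7138*w^3 - 9.4939*w^2 + 9.2114*w + 6.1104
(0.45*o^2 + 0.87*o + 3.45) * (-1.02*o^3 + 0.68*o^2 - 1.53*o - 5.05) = -0.459*o^5 - 0.5814*o^4 - 3.6159*o^3 - 1.2576*o^2 - 9.672*o - 17.4225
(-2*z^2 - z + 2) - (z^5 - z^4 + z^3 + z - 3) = -z^5 + z^4 - z^3 - 2*z^2 - 2*z + 5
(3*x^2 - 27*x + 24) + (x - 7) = 3*x^2 - 26*x + 17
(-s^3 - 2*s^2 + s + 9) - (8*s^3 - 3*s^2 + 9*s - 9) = -9*s^3 + s^2 - 8*s + 18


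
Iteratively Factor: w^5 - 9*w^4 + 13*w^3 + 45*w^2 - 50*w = (w)*(w^4 - 9*w^3 + 13*w^2 + 45*w - 50) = w*(w + 2)*(w^3 - 11*w^2 + 35*w - 25) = w*(w - 5)*(w + 2)*(w^2 - 6*w + 5) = w*(w - 5)^2*(w + 2)*(w - 1)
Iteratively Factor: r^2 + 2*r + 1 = (r + 1)*(r + 1)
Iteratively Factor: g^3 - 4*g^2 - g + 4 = (g - 4)*(g^2 - 1) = (g - 4)*(g + 1)*(g - 1)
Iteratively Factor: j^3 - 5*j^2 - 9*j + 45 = (j - 3)*(j^2 - 2*j - 15) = (j - 5)*(j - 3)*(j + 3)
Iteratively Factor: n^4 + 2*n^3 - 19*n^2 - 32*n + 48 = (n + 3)*(n^3 - n^2 - 16*n + 16) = (n - 1)*(n + 3)*(n^2 - 16) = (n - 1)*(n + 3)*(n + 4)*(n - 4)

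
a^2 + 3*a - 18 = (a - 3)*(a + 6)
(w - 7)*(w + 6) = w^2 - w - 42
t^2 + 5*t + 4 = (t + 1)*(t + 4)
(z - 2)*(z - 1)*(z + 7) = z^3 + 4*z^2 - 19*z + 14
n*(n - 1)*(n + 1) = n^3 - n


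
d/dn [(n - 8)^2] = 2*n - 16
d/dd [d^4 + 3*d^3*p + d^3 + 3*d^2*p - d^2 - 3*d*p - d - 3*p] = 4*d^3 + 9*d^2*p + 3*d^2 + 6*d*p - 2*d - 3*p - 1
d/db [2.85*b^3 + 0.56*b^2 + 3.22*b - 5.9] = 8.55*b^2 + 1.12*b + 3.22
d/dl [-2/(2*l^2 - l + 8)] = 2*(4*l - 1)/(2*l^2 - l + 8)^2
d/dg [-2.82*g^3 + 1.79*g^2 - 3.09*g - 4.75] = -8.46*g^2 + 3.58*g - 3.09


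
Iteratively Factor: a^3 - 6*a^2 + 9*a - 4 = (a - 4)*(a^2 - 2*a + 1) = (a - 4)*(a - 1)*(a - 1)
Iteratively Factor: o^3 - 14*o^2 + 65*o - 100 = (o - 4)*(o^2 - 10*o + 25) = (o - 5)*(o - 4)*(o - 5)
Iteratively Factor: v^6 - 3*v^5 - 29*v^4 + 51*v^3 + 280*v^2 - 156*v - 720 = (v + 2)*(v^5 - 5*v^4 - 19*v^3 + 89*v^2 + 102*v - 360) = (v - 2)*(v + 2)*(v^4 - 3*v^3 - 25*v^2 + 39*v + 180) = (v - 4)*(v - 2)*(v + 2)*(v^3 + v^2 - 21*v - 45) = (v - 4)*(v - 2)*(v + 2)*(v + 3)*(v^2 - 2*v - 15) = (v - 5)*(v - 4)*(v - 2)*(v + 2)*(v + 3)*(v + 3)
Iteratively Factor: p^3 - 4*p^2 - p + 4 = (p - 4)*(p^2 - 1) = (p - 4)*(p - 1)*(p + 1)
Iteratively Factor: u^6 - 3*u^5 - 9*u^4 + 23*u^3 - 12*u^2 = (u - 1)*(u^5 - 2*u^4 - 11*u^3 + 12*u^2) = (u - 1)^2*(u^4 - u^3 - 12*u^2) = (u - 4)*(u - 1)^2*(u^3 + 3*u^2) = u*(u - 4)*(u - 1)^2*(u^2 + 3*u) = u*(u - 4)*(u - 1)^2*(u + 3)*(u)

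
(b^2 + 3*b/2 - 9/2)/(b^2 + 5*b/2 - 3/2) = (2*b - 3)/(2*b - 1)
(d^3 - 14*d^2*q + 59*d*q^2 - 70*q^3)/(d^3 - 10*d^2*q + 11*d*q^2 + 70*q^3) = (d - 2*q)/(d + 2*q)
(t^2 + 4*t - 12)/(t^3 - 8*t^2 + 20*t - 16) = (t + 6)/(t^2 - 6*t + 8)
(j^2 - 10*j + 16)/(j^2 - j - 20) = (-j^2 + 10*j - 16)/(-j^2 + j + 20)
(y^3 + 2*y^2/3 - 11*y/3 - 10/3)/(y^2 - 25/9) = 3*(y^2 - y - 2)/(3*y - 5)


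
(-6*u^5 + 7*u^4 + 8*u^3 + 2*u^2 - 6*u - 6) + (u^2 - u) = -6*u^5 + 7*u^4 + 8*u^3 + 3*u^2 - 7*u - 6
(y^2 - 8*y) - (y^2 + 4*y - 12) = 12 - 12*y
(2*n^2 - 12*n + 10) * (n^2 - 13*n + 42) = 2*n^4 - 38*n^3 + 250*n^2 - 634*n + 420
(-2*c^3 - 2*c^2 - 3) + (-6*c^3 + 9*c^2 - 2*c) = -8*c^3 + 7*c^2 - 2*c - 3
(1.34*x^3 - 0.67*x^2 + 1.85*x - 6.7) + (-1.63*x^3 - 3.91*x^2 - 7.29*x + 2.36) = -0.29*x^3 - 4.58*x^2 - 5.44*x - 4.34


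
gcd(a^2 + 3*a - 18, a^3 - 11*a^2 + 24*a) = a - 3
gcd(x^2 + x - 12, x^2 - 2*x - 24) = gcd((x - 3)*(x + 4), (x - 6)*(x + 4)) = x + 4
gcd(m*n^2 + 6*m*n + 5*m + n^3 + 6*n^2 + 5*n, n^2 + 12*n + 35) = n + 5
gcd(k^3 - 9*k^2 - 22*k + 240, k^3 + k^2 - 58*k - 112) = k - 8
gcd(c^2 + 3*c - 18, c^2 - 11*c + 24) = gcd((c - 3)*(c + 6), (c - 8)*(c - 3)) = c - 3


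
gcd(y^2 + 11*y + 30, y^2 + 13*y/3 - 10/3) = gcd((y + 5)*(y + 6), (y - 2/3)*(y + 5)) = y + 5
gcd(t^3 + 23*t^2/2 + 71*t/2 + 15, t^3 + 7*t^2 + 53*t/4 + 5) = t + 1/2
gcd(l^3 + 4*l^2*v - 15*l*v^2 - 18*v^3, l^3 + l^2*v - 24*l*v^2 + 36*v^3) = -l^2 - 3*l*v + 18*v^2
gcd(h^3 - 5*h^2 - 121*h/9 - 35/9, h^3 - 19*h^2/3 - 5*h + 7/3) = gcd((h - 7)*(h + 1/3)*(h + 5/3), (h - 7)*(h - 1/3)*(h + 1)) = h - 7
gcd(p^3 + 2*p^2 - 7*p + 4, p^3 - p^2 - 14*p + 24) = p + 4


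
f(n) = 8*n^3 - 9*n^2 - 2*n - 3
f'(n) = 24*n^2 - 18*n - 2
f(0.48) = -5.15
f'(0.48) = -5.11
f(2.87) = 106.25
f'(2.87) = 144.03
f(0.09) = -3.25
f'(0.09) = -3.43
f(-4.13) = -711.81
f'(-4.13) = 481.71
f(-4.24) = -766.12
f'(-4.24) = 505.78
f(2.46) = 56.71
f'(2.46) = 98.96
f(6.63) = 1919.60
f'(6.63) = 933.63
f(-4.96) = -1190.69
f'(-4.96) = 677.72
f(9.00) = 5082.00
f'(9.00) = 1780.00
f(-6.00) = -2043.00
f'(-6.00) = 970.00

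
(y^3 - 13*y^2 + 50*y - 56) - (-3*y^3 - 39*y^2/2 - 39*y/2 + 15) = 4*y^3 + 13*y^2/2 + 139*y/2 - 71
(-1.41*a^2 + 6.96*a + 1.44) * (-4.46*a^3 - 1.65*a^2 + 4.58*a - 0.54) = 6.2886*a^5 - 28.7151*a^4 - 24.3642*a^3 + 30.2622*a^2 + 2.8368*a - 0.7776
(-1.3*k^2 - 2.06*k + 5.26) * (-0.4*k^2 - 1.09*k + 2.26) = 0.52*k^4 + 2.241*k^3 - 2.7966*k^2 - 10.389*k + 11.8876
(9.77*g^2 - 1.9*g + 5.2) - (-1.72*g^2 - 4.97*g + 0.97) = 11.49*g^2 + 3.07*g + 4.23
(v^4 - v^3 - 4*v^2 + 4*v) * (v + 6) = v^5 + 5*v^4 - 10*v^3 - 20*v^2 + 24*v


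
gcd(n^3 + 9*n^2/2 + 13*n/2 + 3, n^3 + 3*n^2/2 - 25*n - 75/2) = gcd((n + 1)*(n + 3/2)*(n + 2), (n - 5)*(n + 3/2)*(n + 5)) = n + 3/2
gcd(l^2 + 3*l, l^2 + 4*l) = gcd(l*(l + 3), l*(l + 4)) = l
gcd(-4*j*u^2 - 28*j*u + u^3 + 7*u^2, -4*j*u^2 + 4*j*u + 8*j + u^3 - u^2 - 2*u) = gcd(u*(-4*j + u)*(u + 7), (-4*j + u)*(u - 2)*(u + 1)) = -4*j + u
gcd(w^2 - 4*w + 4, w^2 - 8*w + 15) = 1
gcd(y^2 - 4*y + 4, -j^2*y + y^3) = 1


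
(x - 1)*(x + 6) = x^2 + 5*x - 6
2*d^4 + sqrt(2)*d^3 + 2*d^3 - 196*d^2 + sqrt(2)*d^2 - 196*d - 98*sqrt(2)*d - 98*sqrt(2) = (d - 7*sqrt(2))*(d + 7*sqrt(2))*(sqrt(2)*d + 1)*(sqrt(2)*d + sqrt(2))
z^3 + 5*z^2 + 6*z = z*(z + 2)*(z + 3)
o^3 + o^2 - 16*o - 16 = (o - 4)*(o + 1)*(o + 4)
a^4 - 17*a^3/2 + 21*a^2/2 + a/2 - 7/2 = (a - 7)*(a - 1)^2*(a + 1/2)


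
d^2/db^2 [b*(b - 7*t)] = 2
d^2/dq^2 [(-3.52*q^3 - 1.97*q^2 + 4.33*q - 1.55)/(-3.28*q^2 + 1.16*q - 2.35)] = (-5.6843418860808e-14*q^5 - 1.4210854715202e-14*q^4 - 122.968128*q^3 - 48.62856*q^2 + 281.5044*q - 21.57195)/(35.287552*q^6 - 37.439232*q^5 + 89.087424*q^4 - 55.208576*q^3 + 63.82788*q^2 - 19.2183*q + 12.977875)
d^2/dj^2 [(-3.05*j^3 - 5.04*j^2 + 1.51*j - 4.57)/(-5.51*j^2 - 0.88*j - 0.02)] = (-2.27373675443232e-13*j^4 - 136.511786*j^3 + 829.463574*j^2 + 133.959828*j + 6.127972)/(167.284151*j^6 + 80.150664*j^5 + 14.622438*j^4 + 1.263328*j^3 + 0.053076*j^2 + 0.001056*j + 8.0e-6)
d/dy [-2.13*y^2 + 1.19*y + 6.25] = 1.19 - 4.26*y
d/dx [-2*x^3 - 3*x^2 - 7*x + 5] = -6*x^2 - 6*x - 7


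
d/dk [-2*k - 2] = -2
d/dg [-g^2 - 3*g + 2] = -2*g - 3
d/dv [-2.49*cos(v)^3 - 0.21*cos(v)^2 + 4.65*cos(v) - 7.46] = (7.47*cos(v)^2 + 0.42*cos(v) - 4.65)*sin(v)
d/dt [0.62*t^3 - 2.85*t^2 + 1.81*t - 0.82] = 1.86*t^2 - 5.7*t + 1.81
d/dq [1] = 0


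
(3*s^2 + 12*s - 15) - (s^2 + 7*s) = 2*s^2 + 5*s - 15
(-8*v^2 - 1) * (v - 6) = -8*v^3 + 48*v^2 - v + 6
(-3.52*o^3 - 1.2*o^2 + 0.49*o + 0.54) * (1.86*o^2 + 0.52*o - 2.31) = -6.5472*o^5 - 4.0624*o^4 + 8.4186*o^3 + 4.0312*o^2 - 0.8511*o - 1.2474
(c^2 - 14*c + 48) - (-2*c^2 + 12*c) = 3*c^2 - 26*c + 48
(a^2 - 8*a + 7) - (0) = a^2 - 8*a + 7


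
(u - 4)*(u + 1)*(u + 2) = u^3 - u^2 - 10*u - 8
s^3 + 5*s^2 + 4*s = s*(s + 1)*(s + 4)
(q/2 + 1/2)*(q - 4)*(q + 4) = q^3/2 + q^2/2 - 8*q - 8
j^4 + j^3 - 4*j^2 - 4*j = j*(j - 2)*(j + 1)*(j + 2)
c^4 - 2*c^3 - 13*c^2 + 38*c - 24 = (c - 3)*(c - 2)*(c - 1)*(c + 4)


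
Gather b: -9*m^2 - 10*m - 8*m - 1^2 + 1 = -9*m^2 - 18*m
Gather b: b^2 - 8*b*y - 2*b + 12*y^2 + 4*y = b^2 + b*(-8*y - 2) + 12*y^2 + 4*y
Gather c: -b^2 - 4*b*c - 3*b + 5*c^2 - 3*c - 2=-b^2 - 3*b + 5*c^2 + c*(-4*b - 3) - 2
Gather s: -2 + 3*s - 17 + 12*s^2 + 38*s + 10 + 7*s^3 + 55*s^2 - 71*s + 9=7*s^3 + 67*s^2 - 30*s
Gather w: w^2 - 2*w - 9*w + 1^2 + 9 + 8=w^2 - 11*w + 18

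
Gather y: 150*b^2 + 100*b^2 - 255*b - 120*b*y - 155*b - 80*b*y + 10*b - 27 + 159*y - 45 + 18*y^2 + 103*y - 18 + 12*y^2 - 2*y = 250*b^2 - 400*b + 30*y^2 + y*(260 - 200*b) - 90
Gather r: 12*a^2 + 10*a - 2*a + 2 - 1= 12*a^2 + 8*a + 1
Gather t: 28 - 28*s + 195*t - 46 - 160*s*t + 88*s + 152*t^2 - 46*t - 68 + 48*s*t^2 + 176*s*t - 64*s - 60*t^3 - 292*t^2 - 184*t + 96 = -4*s - 60*t^3 + t^2*(48*s - 140) + t*(16*s - 35) + 10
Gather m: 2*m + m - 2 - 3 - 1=3*m - 6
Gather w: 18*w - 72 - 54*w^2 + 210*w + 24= -54*w^2 + 228*w - 48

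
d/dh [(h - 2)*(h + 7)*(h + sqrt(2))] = 3*h^2 + 2*sqrt(2)*h + 10*h - 14 + 5*sqrt(2)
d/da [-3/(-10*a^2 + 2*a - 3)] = 6*(1 - 10*a)/(10*a^2 - 2*a + 3)^2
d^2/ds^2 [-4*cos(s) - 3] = 4*cos(s)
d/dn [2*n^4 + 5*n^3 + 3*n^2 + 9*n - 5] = 8*n^3 + 15*n^2 + 6*n + 9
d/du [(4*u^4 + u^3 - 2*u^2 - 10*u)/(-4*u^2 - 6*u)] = (-8*u^3 - 19*u^2 - 3*u - 7)/(4*u^2 + 12*u + 9)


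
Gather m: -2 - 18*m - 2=-18*m - 4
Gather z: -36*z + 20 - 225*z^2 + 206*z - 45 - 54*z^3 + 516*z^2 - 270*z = -54*z^3 + 291*z^2 - 100*z - 25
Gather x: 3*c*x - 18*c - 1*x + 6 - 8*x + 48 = -18*c + x*(3*c - 9) + 54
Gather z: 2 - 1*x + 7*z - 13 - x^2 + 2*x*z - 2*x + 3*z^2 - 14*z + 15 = -x^2 - 3*x + 3*z^2 + z*(2*x - 7) + 4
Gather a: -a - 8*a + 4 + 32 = 36 - 9*a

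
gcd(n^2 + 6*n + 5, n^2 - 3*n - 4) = n + 1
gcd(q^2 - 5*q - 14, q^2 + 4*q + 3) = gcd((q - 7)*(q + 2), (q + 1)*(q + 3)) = 1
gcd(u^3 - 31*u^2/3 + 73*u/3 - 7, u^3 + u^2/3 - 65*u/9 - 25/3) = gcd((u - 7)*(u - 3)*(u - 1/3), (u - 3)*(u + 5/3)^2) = u - 3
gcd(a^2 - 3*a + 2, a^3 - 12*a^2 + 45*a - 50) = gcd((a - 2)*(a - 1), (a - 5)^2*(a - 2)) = a - 2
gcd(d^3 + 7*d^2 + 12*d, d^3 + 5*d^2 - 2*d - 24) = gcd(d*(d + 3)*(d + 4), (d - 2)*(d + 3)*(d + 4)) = d^2 + 7*d + 12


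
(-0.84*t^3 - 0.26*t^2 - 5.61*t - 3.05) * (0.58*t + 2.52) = -0.4872*t^4 - 2.2676*t^3 - 3.909*t^2 - 15.9062*t - 7.686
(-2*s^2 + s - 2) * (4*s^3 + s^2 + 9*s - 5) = -8*s^5 + 2*s^4 - 25*s^3 + 17*s^2 - 23*s + 10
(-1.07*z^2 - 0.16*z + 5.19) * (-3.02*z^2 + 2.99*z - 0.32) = 3.2314*z^4 - 2.7161*z^3 - 15.8098*z^2 + 15.5693*z - 1.6608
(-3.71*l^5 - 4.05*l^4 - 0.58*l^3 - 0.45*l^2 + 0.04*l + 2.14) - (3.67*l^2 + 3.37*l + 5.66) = -3.71*l^5 - 4.05*l^4 - 0.58*l^3 - 4.12*l^2 - 3.33*l - 3.52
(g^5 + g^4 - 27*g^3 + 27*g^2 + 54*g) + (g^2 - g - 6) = g^5 + g^4 - 27*g^3 + 28*g^2 + 53*g - 6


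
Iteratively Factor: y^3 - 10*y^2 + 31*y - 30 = (y - 3)*(y^2 - 7*y + 10) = (y - 5)*(y - 3)*(y - 2)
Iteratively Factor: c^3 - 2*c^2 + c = (c)*(c^2 - 2*c + 1) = c*(c - 1)*(c - 1)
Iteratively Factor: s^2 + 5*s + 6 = (s + 2)*(s + 3)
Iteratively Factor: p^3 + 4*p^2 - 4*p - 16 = (p + 2)*(p^2 + 2*p - 8) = (p + 2)*(p + 4)*(p - 2)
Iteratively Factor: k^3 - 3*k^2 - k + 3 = (k - 3)*(k^2 - 1) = (k - 3)*(k - 1)*(k + 1)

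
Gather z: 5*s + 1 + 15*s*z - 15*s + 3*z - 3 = -10*s + z*(15*s + 3) - 2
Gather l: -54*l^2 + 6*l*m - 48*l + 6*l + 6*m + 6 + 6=-54*l^2 + l*(6*m - 42) + 6*m + 12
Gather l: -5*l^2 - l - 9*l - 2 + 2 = -5*l^2 - 10*l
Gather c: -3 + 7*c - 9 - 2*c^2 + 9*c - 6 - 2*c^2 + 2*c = -4*c^2 + 18*c - 18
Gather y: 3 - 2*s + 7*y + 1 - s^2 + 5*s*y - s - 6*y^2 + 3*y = -s^2 - 3*s - 6*y^2 + y*(5*s + 10) + 4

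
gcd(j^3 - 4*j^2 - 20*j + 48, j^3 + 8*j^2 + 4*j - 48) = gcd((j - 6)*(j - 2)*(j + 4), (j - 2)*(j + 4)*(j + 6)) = j^2 + 2*j - 8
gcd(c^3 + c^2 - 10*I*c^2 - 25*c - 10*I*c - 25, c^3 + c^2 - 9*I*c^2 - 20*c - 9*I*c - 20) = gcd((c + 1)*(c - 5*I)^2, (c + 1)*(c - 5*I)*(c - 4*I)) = c^2 + c*(1 - 5*I) - 5*I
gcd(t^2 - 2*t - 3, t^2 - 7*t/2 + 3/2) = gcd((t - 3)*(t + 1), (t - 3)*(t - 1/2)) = t - 3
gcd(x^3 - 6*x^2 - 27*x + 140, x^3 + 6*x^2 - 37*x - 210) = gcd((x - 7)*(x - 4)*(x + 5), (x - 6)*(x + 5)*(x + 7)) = x + 5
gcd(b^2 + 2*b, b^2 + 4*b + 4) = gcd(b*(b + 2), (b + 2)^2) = b + 2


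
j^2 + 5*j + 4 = (j + 1)*(j + 4)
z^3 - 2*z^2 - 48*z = z*(z - 8)*(z + 6)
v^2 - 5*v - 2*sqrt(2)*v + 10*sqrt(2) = (v - 5)*(v - 2*sqrt(2))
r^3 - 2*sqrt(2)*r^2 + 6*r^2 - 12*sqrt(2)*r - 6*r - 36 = (r + 6)*(r - 3*sqrt(2))*(r + sqrt(2))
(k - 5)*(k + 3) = k^2 - 2*k - 15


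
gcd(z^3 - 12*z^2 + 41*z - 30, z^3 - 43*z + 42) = z^2 - 7*z + 6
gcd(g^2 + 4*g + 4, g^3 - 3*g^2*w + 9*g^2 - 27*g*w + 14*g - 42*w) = g + 2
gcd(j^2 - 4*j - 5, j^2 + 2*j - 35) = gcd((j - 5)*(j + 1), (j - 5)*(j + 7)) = j - 5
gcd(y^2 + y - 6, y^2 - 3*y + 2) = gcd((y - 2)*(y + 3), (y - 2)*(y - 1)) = y - 2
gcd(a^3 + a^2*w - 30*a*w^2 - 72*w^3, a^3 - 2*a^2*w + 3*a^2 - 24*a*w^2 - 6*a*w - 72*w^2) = -a^2 + 2*a*w + 24*w^2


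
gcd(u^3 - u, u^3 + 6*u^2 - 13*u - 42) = 1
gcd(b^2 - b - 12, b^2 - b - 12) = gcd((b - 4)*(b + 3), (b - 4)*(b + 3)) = b^2 - b - 12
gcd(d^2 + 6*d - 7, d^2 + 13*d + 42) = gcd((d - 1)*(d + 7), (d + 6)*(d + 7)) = d + 7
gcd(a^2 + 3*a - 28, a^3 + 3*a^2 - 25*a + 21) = a + 7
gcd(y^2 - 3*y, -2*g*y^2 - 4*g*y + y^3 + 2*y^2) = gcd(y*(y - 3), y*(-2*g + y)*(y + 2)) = y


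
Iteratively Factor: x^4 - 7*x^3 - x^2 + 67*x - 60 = (x - 4)*(x^3 - 3*x^2 - 13*x + 15) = (x - 4)*(x + 3)*(x^2 - 6*x + 5) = (x - 5)*(x - 4)*(x + 3)*(x - 1)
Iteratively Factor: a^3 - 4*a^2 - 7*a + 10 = (a - 1)*(a^2 - 3*a - 10) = (a - 1)*(a + 2)*(a - 5)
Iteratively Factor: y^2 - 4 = (y + 2)*(y - 2)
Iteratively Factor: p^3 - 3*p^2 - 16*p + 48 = (p + 4)*(p^2 - 7*p + 12) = (p - 4)*(p + 4)*(p - 3)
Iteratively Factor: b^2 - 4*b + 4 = (b - 2)*(b - 2)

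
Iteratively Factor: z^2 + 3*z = (z)*(z + 3)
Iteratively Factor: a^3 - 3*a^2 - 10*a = (a - 5)*(a^2 + 2*a) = (a - 5)*(a + 2)*(a)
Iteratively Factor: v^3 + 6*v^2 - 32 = (v + 4)*(v^2 + 2*v - 8) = (v - 2)*(v + 4)*(v + 4)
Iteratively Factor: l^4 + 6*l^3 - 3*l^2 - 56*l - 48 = (l + 4)*(l^3 + 2*l^2 - 11*l - 12) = (l - 3)*(l + 4)*(l^2 + 5*l + 4) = (l - 3)*(l + 1)*(l + 4)*(l + 4)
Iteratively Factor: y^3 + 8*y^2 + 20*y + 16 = (y + 2)*(y^2 + 6*y + 8) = (y + 2)*(y + 4)*(y + 2)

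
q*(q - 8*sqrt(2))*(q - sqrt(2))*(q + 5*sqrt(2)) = q^4 - 4*sqrt(2)*q^3 - 74*q^2 + 80*sqrt(2)*q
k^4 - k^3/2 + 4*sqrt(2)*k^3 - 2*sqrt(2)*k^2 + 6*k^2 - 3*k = k*(k - 1/2)*(k + sqrt(2))*(k + 3*sqrt(2))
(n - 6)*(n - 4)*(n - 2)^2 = n^4 - 14*n^3 + 68*n^2 - 136*n + 96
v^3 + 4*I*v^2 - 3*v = v*(v + I)*(v + 3*I)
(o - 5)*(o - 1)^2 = o^3 - 7*o^2 + 11*o - 5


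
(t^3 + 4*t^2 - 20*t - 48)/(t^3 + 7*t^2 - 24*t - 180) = (t^2 - 2*t - 8)/(t^2 + t - 30)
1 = 1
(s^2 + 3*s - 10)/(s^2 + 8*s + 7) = (s^2 + 3*s - 10)/(s^2 + 8*s + 7)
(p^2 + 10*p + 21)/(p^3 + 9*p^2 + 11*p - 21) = 1/(p - 1)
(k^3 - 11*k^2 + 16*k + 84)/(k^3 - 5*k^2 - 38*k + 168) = (k^2 - 4*k - 12)/(k^2 + 2*k - 24)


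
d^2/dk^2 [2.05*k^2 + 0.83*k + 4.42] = 4.10000000000000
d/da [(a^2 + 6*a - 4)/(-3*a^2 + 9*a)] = (9*a^2 - 8*a + 12)/(3*a^2*(a^2 - 6*a + 9))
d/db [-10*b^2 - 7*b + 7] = -20*b - 7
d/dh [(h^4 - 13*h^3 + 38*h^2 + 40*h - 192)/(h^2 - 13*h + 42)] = 2*(h^5 - 26*h^4 + 253*h^3 - 1086*h^2 + 1788*h - 408)/(h^4 - 26*h^3 + 253*h^2 - 1092*h + 1764)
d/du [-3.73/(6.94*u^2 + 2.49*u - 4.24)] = (51.7724*u + 9.2877)/(6.94*u^2 + 2.49*u - 4.24)^2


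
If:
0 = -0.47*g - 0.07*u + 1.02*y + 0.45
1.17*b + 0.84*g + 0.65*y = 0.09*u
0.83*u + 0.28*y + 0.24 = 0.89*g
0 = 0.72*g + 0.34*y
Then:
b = 0.08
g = 0.17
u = 0.02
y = -0.36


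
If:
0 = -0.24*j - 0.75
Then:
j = -3.12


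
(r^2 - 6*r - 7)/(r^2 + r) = (r - 7)/r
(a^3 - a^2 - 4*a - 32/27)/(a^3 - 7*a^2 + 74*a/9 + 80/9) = (9*a^2 + 15*a + 4)/(3*(3*a^2 - 13*a - 10))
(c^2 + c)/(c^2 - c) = (c + 1)/(c - 1)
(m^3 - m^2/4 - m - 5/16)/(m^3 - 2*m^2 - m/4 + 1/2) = (8*m^2 - 6*m - 5)/(4*(2*m^2 - 5*m + 2))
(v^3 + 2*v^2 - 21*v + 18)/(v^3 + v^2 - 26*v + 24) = (v - 3)/(v - 4)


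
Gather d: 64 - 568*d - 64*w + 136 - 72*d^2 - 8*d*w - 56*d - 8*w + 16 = -72*d^2 + d*(-8*w - 624) - 72*w + 216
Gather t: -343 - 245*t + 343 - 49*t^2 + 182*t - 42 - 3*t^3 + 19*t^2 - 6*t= -3*t^3 - 30*t^2 - 69*t - 42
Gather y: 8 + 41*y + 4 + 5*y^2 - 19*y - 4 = 5*y^2 + 22*y + 8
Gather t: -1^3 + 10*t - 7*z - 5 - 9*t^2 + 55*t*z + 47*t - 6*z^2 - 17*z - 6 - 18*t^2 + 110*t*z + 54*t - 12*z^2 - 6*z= -27*t^2 + t*(165*z + 111) - 18*z^2 - 30*z - 12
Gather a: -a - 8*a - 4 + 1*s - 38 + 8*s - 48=-9*a + 9*s - 90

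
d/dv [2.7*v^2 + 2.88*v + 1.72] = 5.4*v + 2.88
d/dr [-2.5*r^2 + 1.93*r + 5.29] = 1.93 - 5.0*r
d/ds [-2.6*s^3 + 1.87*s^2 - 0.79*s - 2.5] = -7.8*s^2 + 3.74*s - 0.79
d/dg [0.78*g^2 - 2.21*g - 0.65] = 1.56*g - 2.21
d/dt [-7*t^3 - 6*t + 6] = -21*t^2 - 6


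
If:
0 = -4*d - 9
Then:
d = -9/4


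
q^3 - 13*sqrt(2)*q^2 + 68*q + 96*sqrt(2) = (q - 8*sqrt(2))*(q - 6*sqrt(2))*(q + sqrt(2))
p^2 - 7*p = p*(p - 7)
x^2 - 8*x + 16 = (x - 4)^2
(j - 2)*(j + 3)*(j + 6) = j^3 + 7*j^2 - 36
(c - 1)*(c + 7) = c^2 + 6*c - 7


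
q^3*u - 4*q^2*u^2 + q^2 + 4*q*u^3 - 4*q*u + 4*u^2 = (q - 2*u)^2*(q*u + 1)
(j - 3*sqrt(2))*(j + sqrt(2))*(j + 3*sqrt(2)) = j^3 + sqrt(2)*j^2 - 18*j - 18*sqrt(2)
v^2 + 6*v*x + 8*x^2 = (v + 2*x)*(v + 4*x)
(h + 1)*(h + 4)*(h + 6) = h^3 + 11*h^2 + 34*h + 24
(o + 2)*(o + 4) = o^2 + 6*o + 8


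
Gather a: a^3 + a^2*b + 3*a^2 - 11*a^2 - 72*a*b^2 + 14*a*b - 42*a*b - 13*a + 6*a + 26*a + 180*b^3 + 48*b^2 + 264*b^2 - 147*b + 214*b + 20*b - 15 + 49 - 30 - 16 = a^3 + a^2*(b - 8) + a*(-72*b^2 - 28*b + 19) + 180*b^3 + 312*b^2 + 87*b - 12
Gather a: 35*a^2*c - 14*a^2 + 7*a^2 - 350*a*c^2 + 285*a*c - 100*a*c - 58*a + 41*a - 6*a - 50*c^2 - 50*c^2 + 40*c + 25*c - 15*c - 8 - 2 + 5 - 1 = a^2*(35*c - 7) + a*(-350*c^2 + 185*c - 23) - 100*c^2 + 50*c - 6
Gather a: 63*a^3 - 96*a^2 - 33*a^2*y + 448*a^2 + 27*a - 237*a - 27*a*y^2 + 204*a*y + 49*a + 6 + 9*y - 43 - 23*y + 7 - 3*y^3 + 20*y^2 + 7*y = 63*a^3 + a^2*(352 - 33*y) + a*(-27*y^2 + 204*y - 161) - 3*y^3 + 20*y^2 - 7*y - 30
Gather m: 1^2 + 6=7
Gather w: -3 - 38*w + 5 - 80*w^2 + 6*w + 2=-80*w^2 - 32*w + 4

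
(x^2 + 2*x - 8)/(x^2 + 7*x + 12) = (x - 2)/(x + 3)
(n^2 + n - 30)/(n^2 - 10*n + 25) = (n + 6)/(n - 5)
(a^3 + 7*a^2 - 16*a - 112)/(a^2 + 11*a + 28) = a - 4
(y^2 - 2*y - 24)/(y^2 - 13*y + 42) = (y + 4)/(y - 7)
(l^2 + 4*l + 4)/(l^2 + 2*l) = (l + 2)/l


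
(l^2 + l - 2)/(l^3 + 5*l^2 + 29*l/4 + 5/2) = 4*(l - 1)/(4*l^2 + 12*l + 5)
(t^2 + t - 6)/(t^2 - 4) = (t + 3)/(t + 2)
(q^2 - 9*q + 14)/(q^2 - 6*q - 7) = (q - 2)/(q + 1)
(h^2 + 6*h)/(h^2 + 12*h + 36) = h/(h + 6)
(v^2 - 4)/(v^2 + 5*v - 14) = (v + 2)/(v + 7)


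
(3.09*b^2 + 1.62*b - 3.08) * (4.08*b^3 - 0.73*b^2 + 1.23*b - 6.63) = 12.6072*b^5 + 4.3539*b^4 - 9.9483*b^3 - 16.2457*b^2 - 14.529*b + 20.4204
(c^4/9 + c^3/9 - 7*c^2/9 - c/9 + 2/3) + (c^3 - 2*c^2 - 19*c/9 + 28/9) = c^4/9 + 10*c^3/9 - 25*c^2/9 - 20*c/9 + 34/9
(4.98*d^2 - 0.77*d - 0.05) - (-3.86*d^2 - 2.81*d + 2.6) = 8.84*d^2 + 2.04*d - 2.65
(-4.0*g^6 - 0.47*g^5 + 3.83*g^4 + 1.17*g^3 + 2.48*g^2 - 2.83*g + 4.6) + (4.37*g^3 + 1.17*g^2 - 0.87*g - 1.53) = -4.0*g^6 - 0.47*g^5 + 3.83*g^4 + 5.54*g^3 + 3.65*g^2 - 3.7*g + 3.07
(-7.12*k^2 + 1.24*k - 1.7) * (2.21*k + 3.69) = -15.7352*k^3 - 23.5324*k^2 + 0.8186*k - 6.273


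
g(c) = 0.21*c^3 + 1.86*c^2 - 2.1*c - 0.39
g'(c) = 0.63*c^2 + 3.72*c - 2.1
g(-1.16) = 4.22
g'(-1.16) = -5.57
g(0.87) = -0.67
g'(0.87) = 1.61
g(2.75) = 12.27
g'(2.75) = 12.89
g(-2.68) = 14.56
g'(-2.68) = -7.54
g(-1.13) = 4.06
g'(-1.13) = -5.50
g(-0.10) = -0.16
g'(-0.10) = -2.47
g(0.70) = -0.88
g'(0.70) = 0.81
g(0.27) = -0.82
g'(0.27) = -1.05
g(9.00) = 284.46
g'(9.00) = 82.41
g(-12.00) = -70.23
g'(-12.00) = 43.98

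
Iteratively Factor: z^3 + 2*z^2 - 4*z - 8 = (z + 2)*(z^2 - 4) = (z + 2)^2*(z - 2)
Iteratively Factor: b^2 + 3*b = (b + 3)*(b)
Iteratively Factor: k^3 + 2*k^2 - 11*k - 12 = (k + 1)*(k^2 + k - 12) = (k - 3)*(k + 1)*(k + 4)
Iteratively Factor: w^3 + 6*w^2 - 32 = (w + 4)*(w^2 + 2*w - 8) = (w - 2)*(w + 4)*(w + 4)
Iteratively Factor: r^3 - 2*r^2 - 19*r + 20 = (r - 5)*(r^2 + 3*r - 4) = (r - 5)*(r - 1)*(r + 4)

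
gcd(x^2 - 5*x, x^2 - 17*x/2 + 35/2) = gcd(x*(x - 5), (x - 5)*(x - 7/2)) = x - 5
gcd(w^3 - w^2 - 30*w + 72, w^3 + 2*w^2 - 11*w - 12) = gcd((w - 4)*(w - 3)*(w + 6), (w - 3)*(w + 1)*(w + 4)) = w - 3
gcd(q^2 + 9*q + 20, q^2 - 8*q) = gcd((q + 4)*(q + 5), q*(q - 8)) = 1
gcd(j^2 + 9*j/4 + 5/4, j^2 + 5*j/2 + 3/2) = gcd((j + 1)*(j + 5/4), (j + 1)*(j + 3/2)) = j + 1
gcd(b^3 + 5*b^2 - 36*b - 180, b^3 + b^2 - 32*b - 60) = b^2 - b - 30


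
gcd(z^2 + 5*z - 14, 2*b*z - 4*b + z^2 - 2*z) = z - 2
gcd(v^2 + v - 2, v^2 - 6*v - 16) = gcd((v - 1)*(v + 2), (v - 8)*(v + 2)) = v + 2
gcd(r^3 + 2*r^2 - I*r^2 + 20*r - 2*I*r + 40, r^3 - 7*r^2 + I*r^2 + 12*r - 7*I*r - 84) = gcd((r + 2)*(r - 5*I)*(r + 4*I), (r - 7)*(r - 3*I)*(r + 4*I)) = r + 4*I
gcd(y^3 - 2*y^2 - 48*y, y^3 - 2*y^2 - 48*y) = y^3 - 2*y^2 - 48*y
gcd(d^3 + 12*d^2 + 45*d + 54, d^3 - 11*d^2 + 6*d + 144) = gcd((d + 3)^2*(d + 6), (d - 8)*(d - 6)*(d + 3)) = d + 3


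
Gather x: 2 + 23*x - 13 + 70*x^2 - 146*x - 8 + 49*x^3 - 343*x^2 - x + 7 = 49*x^3 - 273*x^2 - 124*x - 12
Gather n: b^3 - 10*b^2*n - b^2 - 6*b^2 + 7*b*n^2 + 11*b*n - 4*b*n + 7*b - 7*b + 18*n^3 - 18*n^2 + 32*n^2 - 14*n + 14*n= b^3 - 7*b^2 + 18*n^3 + n^2*(7*b + 14) + n*(-10*b^2 + 7*b)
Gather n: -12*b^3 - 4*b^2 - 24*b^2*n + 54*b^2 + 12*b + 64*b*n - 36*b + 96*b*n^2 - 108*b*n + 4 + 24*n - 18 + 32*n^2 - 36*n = -12*b^3 + 50*b^2 - 24*b + n^2*(96*b + 32) + n*(-24*b^2 - 44*b - 12) - 14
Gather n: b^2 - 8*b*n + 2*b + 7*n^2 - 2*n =b^2 + 2*b + 7*n^2 + n*(-8*b - 2)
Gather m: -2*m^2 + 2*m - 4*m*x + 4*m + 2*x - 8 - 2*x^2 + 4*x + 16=-2*m^2 + m*(6 - 4*x) - 2*x^2 + 6*x + 8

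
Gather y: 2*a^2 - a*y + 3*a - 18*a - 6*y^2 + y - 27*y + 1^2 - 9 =2*a^2 - 15*a - 6*y^2 + y*(-a - 26) - 8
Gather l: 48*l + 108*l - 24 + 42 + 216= 156*l + 234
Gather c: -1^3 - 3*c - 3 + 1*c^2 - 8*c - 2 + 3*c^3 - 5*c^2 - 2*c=3*c^3 - 4*c^2 - 13*c - 6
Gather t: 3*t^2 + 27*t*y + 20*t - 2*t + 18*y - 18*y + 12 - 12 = 3*t^2 + t*(27*y + 18)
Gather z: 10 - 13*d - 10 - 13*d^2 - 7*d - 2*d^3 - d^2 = -2*d^3 - 14*d^2 - 20*d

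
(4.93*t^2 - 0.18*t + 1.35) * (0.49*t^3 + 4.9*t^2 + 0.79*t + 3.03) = 2.4157*t^5 + 24.0688*t^4 + 3.6742*t^3 + 21.4107*t^2 + 0.5211*t + 4.0905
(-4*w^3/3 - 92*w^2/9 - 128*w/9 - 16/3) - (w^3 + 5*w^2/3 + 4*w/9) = -7*w^3/3 - 107*w^2/9 - 44*w/3 - 16/3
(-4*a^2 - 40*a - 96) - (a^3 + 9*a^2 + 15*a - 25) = -a^3 - 13*a^2 - 55*a - 71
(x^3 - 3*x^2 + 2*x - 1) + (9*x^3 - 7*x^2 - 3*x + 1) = 10*x^3 - 10*x^2 - x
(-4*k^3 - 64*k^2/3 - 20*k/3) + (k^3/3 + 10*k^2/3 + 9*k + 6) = -11*k^3/3 - 18*k^2 + 7*k/3 + 6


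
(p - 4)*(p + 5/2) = p^2 - 3*p/2 - 10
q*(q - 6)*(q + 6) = q^3 - 36*q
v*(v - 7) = v^2 - 7*v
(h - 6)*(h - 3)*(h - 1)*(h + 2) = h^4 - 8*h^3 + 7*h^2 + 36*h - 36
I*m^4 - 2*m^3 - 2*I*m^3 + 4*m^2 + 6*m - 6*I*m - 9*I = (m - 3)*(m + 1)*(m + 3*I)*(I*m + 1)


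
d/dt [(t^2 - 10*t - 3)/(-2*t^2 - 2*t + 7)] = 2*(-11*t^2 + t - 38)/(4*t^4 + 8*t^3 - 24*t^2 - 28*t + 49)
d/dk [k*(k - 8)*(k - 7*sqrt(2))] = 3*k^2 - 14*sqrt(2)*k - 16*k + 56*sqrt(2)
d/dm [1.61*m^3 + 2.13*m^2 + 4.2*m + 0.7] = 4.83*m^2 + 4.26*m + 4.2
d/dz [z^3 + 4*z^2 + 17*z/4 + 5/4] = 3*z^2 + 8*z + 17/4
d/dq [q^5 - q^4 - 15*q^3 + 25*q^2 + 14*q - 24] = 5*q^4 - 4*q^3 - 45*q^2 + 50*q + 14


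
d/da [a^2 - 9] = 2*a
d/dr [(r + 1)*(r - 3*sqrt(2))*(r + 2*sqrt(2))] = 3*r^2 - 2*sqrt(2)*r + 2*r - 12 - sqrt(2)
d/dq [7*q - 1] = 7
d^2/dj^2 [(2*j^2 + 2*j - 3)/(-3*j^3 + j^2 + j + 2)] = 2*(-18*j^6 - 54*j^5 + 162*j^4 - 162*j^3 - 78*j^2 + 75*j - 7)/(27*j^9 - 27*j^8 - 18*j^7 - 37*j^6 + 42*j^5 + 27*j^4 + 23*j^3 - 18*j^2 - 12*j - 8)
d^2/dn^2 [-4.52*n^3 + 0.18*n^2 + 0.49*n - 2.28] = 0.36 - 27.12*n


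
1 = 1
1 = 1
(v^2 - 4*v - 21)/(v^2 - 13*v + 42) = (v + 3)/(v - 6)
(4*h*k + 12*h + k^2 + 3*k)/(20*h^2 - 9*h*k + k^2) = (4*h*k + 12*h + k^2 + 3*k)/(20*h^2 - 9*h*k + k^2)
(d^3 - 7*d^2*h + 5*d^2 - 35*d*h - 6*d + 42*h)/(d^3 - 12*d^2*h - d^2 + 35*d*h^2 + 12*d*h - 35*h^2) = (d + 6)/(d - 5*h)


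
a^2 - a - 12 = (a - 4)*(a + 3)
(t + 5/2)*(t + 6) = t^2 + 17*t/2 + 15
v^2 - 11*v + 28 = (v - 7)*(v - 4)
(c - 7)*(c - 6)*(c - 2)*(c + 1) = c^4 - 14*c^3 + 53*c^2 - 16*c - 84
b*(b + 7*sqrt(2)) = b^2 + 7*sqrt(2)*b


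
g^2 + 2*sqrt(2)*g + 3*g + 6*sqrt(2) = (g + 3)*(g + 2*sqrt(2))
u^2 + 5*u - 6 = (u - 1)*(u + 6)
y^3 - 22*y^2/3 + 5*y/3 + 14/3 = (y - 7)*(y - 1)*(y + 2/3)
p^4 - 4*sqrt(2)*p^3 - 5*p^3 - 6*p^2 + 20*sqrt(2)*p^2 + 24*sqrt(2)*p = p*(p - 6)*(p + 1)*(p - 4*sqrt(2))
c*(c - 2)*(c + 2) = c^3 - 4*c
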